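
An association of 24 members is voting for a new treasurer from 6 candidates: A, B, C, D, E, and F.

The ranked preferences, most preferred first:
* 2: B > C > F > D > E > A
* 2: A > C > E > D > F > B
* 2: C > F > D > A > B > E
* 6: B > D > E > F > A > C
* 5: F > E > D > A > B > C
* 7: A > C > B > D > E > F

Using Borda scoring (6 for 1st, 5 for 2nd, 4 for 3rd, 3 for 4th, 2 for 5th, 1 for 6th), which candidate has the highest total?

A: 2×1 + 2×6 + 2×3 + 6×2 + 5×3 + 7×6 = 89
B: 2×6 + 2×1 + 2×2 + 6×6 + 5×2 + 7×4 = 92
C: 2×5 + 2×5 + 2×6 + 6×1 + 5×1 + 7×5 = 78
D: 2×3 + 2×3 + 2×4 + 6×5 + 5×4 + 7×3 = 91
E: 2×2 + 2×4 + 2×1 + 6×4 + 5×5 + 7×2 = 77
F: 2×4 + 2×2 + 2×5 + 6×3 + 5×6 + 7×1 = 77

B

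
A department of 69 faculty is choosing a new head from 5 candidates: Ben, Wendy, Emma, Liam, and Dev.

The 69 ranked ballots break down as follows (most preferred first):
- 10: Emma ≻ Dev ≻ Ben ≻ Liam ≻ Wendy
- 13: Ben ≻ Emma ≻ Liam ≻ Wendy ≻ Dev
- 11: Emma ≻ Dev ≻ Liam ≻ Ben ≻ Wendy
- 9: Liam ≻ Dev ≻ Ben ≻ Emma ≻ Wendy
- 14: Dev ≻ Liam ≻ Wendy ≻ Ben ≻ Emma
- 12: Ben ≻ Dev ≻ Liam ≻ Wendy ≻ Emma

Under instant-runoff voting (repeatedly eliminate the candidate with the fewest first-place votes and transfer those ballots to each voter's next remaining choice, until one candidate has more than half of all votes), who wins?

Round 1: Ben 25, Wendy 0, Emma 21, Liam 9, Dev 14. Wendy eliminated.
Round 2: Ben 25, Emma 21, Liam 9, Dev 14. Liam eliminated.
Round 3: Ben 25, Emma 21, Dev 23. Emma eliminated.
Round 4: Ben 25, Dev 44. Dev has a majority (≥35).

Dev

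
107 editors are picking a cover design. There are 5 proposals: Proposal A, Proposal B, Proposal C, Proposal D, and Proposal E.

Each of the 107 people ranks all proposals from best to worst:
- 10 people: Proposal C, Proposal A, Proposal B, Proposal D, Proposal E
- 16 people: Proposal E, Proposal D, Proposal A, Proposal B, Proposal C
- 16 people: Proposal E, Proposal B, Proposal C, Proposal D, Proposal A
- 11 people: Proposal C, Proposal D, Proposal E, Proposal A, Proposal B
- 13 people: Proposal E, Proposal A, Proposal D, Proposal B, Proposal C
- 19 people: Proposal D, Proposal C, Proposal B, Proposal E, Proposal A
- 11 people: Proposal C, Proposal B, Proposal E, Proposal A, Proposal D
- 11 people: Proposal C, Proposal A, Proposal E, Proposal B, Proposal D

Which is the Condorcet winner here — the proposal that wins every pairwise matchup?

Proposal C

Proposal C vs Proposal A: 78–29
Proposal C vs Proposal B: 62–45
Proposal C vs Proposal D: 59–48
Proposal C vs Proposal E: 62–45
Proposal C beats every other proposal.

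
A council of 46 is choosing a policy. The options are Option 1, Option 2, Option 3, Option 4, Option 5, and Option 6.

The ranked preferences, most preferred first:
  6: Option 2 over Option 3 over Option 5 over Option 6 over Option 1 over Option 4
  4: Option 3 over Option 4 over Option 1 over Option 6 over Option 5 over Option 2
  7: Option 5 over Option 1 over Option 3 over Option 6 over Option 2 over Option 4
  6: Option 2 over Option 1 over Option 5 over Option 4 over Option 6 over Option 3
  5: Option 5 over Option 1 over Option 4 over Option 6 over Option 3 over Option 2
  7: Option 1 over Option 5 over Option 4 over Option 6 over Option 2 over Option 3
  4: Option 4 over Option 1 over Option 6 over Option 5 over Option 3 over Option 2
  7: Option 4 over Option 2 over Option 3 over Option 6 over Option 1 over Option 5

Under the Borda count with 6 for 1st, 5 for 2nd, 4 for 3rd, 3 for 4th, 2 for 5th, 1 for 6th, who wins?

Option 1

Option 1: 6×2 + 4×4 + 7×5 + 6×5 + 5×5 + 7×6 + 4×5 + 7×2 = 194
Option 2: 6×6 + 4×1 + 7×2 + 6×6 + 5×1 + 7×2 + 4×1 + 7×5 = 148
Option 3: 6×5 + 4×6 + 7×4 + 6×1 + 5×2 + 7×1 + 4×2 + 7×4 = 141
Option 4: 6×1 + 4×5 + 7×1 + 6×3 + 5×4 + 7×4 + 4×6 + 7×6 = 165
Option 5: 6×4 + 4×2 + 7×6 + 6×4 + 5×6 + 7×5 + 4×3 + 7×1 = 182
Option 6: 6×3 + 4×3 + 7×3 + 6×2 + 5×3 + 7×3 + 4×4 + 7×3 = 136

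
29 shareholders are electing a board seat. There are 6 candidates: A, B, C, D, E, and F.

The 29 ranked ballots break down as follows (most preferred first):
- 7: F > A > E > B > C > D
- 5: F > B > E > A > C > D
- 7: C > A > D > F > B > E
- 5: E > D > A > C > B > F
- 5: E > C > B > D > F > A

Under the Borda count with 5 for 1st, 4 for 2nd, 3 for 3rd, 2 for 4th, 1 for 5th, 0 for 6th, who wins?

E

A: 7×4 + 5×2 + 7×4 + 5×3 + 5×0 = 81
B: 7×2 + 5×4 + 7×1 + 5×1 + 5×3 = 61
C: 7×1 + 5×1 + 7×5 + 5×2 + 5×4 = 77
D: 7×0 + 5×0 + 7×3 + 5×4 + 5×2 = 51
E: 7×3 + 5×3 + 7×0 + 5×5 + 5×5 = 86
F: 7×5 + 5×5 + 7×2 + 5×0 + 5×1 = 79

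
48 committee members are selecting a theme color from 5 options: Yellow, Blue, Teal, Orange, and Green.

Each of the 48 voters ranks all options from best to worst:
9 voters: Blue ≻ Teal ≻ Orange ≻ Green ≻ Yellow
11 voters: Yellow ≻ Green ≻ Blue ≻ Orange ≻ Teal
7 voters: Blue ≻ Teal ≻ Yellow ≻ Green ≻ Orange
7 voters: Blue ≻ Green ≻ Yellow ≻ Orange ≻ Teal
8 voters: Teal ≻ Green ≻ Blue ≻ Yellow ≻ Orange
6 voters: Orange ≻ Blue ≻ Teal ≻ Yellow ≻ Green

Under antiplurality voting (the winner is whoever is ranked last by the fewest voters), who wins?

Blue

Last-place votes: Yellow 9, Blue 0, Teal 18, Orange 15, Green 6.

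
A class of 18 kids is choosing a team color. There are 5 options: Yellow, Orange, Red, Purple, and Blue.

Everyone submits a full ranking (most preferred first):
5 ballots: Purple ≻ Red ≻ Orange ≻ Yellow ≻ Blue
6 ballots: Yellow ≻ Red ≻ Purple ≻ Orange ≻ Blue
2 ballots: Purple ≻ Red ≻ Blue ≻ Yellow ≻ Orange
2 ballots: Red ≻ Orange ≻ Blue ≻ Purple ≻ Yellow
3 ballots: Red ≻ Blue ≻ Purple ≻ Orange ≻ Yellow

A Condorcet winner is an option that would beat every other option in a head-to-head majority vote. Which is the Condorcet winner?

Red vs Yellow: 12–6
Red vs Orange: 18–0
Red vs Purple: 11–7
Red vs Blue: 18–0
Red beats every other option.

Red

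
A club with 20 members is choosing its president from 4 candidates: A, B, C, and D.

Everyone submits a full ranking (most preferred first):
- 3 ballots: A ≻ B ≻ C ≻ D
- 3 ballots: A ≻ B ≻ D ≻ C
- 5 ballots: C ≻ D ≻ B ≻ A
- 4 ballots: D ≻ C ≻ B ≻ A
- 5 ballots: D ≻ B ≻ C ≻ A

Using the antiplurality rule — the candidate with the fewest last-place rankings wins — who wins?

Last-place votes: A 14, B 0, C 3, D 3.

B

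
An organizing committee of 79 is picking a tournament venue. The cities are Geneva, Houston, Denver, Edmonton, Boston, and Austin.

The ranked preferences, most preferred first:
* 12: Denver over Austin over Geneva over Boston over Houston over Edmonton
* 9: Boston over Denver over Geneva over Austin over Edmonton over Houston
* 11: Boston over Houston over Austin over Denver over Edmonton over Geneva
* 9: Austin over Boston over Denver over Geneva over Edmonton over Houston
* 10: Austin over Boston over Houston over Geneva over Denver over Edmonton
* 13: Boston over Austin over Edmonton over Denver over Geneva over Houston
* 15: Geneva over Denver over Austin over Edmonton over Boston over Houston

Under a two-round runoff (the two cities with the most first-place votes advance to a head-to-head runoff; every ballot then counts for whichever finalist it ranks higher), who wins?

Austin

Round 1 first-place votes: Geneva 15, Houston 0, Denver 12, Edmonton 0, Boston 33, Austin 19. Boston and Austin advance.
Runoff: Boston is ranked above Austin on 33 ballots, Austin above Boston on 46.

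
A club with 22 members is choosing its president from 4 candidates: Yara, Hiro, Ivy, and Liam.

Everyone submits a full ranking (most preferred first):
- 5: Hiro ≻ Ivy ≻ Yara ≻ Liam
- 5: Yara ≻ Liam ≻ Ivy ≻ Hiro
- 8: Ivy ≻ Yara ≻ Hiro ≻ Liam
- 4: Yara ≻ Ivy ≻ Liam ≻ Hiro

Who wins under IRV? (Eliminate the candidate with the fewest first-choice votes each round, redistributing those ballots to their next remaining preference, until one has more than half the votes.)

Ivy

Round 1: Yara 9, Hiro 5, Ivy 8, Liam 0. Liam eliminated.
Round 2: Yara 9, Hiro 5, Ivy 8. Hiro eliminated.
Round 3: Yara 9, Ivy 13. Ivy has a majority (≥12).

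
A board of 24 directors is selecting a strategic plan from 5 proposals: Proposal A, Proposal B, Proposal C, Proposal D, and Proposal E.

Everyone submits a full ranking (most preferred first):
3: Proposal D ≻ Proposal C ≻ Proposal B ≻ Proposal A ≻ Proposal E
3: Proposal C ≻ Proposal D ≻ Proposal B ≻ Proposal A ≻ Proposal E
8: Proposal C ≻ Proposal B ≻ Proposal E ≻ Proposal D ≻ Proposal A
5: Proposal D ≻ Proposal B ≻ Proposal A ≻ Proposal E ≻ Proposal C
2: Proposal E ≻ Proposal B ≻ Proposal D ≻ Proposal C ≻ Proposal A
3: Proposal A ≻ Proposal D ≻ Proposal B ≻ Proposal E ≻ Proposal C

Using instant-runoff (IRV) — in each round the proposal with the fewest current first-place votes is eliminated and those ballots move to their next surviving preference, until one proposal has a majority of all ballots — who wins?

Round 1: Proposal A 3, Proposal B 0, Proposal C 11, Proposal D 8, Proposal E 2. Proposal B eliminated.
Round 2: Proposal A 3, Proposal C 11, Proposal D 8, Proposal E 2. Proposal E eliminated.
Round 3: Proposal A 3, Proposal C 11, Proposal D 10. Proposal A eliminated.
Round 4: Proposal C 11, Proposal D 13. Proposal D has a majority (≥13).

Proposal D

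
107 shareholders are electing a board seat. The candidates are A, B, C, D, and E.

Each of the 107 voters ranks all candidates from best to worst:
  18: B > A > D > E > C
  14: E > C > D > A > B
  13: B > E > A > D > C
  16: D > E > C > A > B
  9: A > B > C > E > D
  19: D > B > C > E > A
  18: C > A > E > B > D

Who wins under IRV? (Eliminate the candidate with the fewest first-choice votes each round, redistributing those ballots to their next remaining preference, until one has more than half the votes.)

Round 1: A 9, B 31, C 18, D 35, E 14. A eliminated.
Round 2: B 40, C 18, D 35, E 14. E eliminated.
Round 3: B 40, C 32, D 35. C eliminated.
Round 4: B 58, D 49. B has a majority (≥54).

B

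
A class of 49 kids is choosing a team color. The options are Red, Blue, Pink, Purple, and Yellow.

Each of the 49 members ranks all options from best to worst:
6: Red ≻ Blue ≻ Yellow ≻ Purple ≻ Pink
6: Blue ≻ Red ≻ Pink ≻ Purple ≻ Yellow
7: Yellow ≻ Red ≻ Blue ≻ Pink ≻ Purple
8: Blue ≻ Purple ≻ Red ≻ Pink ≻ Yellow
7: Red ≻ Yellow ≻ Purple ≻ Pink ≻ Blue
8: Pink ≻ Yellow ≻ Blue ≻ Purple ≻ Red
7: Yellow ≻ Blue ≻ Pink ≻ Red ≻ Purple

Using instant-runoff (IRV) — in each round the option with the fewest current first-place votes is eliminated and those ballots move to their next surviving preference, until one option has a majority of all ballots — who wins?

Round 1: Red 13, Blue 14, Pink 8, Purple 0, Yellow 14. Purple eliminated.
Round 2: Red 13, Blue 14, Pink 8, Yellow 14. Pink eliminated.
Round 3: Red 13, Blue 14, Yellow 22. Red eliminated.
Round 4: Blue 20, Yellow 29. Yellow has a majority (≥25).

Yellow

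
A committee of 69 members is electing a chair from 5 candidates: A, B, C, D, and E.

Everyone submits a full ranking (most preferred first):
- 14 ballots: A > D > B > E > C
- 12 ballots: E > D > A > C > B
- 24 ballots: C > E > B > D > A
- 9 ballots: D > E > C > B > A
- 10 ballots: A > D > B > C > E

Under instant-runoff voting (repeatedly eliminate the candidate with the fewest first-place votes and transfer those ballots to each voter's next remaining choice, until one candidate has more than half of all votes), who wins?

A

Round 1: A 24, B 0, C 24, D 9, E 12. B eliminated.
Round 2: A 24, C 24, D 9, E 12. D eliminated.
Round 3: A 24, C 24, E 21. E eliminated.
Round 4: A 36, C 33. A has a majority (≥35).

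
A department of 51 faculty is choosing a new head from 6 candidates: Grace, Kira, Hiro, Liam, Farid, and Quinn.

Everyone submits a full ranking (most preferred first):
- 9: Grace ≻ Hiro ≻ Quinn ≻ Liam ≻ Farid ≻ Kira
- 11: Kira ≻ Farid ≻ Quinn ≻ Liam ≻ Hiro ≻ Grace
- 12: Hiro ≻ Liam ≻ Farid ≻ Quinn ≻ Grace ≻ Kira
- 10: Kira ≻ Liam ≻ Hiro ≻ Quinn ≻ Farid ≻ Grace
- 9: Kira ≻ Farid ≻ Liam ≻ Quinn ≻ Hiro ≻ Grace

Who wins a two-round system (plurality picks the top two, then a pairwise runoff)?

Kira

Round 1 first-place votes: Grace 9, Kira 30, Hiro 12, Liam 0, Farid 0, Quinn 0. Kira and Hiro advance.
Runoff: Kira is ranked above Hiro on 30 ballots, Hiro above Kira on 21.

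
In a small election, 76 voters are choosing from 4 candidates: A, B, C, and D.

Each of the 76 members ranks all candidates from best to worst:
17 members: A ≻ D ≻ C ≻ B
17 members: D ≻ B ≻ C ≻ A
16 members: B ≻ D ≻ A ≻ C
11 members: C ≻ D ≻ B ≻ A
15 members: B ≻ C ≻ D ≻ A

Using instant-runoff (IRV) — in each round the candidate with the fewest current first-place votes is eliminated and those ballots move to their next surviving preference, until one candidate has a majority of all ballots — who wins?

Round 1: A 17, B 31, C 11, D 17. C eliminated.
Round 2: A 17, B 31, D 28. A eliminated.
Round 3: B 31, D 45. D has a majority (≥39).

D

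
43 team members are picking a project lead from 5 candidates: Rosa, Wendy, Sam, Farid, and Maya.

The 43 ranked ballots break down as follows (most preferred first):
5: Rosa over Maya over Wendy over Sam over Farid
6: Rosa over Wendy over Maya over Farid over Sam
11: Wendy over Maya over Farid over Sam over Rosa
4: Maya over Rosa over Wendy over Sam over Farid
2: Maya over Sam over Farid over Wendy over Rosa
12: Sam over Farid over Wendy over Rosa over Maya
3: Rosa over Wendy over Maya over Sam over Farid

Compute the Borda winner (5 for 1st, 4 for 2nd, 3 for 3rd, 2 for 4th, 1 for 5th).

Rosa: 5×5 + 6×5 + 11×1 + 4×4 + 2×1 + 12×2 + 3×5 = 123
Wendy: 5×3 + 6×4 + 11×5 + 4×3 + 2×2 + 12×3 + 3×4 = 158
Sam: 5×2 + 6×1 + 11×2 + 4×2 + 2×4 + 12×5 + 3×2 = 120
Farid: 5×1 + 6×2 + 11×3 + 4×1 + 2×3 + 12×4 + 3×1 = 111
Maya: 5×4 + 6×3 + 11×4 + 4×5 + 2×5 + 12×1 + 3×3 = 133

Wendy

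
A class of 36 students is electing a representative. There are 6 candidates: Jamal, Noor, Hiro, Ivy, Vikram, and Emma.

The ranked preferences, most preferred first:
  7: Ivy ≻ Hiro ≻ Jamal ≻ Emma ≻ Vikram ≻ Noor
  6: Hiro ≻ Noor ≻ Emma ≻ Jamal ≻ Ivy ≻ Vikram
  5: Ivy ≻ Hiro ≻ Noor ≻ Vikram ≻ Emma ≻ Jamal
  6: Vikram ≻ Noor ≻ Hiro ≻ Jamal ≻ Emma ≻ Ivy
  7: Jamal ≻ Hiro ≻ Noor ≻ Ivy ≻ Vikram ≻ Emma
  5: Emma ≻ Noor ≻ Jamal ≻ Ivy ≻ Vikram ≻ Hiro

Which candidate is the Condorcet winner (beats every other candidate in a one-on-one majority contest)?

Hiro vs Jamal: 24–12
Hiro vs Noor: 25–11
Hiro vs Ivy: 19–17
Hiro vs Vikram: 25–11
Hiro vs Emma: 31–5
Hiro beats every other candidate.

Hiro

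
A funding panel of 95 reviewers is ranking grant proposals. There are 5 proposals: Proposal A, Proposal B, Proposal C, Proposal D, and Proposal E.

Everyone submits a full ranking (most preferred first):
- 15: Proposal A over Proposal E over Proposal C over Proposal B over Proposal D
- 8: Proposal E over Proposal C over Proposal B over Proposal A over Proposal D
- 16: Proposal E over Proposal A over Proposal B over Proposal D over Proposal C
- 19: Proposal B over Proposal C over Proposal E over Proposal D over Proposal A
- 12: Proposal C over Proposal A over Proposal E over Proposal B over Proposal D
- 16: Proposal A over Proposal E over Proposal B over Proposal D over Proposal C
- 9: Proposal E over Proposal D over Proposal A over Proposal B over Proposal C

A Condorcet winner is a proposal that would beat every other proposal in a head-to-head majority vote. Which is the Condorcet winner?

Proposal E

Proposal E vs Proposal A: 52–43
Proposal E vs Proposal B: 76–19
Proposal E vs Proposal C: 64–31
Proposal E vs Proposal D: 95–0
Proposal E beats every other proposal.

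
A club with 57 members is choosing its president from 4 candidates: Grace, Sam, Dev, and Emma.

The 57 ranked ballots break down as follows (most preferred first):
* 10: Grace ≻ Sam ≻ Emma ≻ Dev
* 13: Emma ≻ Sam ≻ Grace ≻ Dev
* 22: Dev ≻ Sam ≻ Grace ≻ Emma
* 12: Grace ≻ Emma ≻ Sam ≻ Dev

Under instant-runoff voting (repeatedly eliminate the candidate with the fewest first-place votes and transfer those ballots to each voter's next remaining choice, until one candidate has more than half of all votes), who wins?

Grace

Round 1: Grace 22, Sam 0, Dev 22, Emma 13. Sam eliminated.
Round 2: Grace 22, Dev 22, Emma 13. Emma eliminated.
Round 3: Grace 35, Dev 22. Grace has a majority (≥29).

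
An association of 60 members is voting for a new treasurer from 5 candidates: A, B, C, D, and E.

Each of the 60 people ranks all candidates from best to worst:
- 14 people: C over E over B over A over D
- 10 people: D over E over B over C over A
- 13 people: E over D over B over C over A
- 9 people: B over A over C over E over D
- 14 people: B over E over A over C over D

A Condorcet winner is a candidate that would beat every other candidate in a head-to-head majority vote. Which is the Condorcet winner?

E vs A: 51–9
E vs B: 37–23
E vs C: 37–23
E vs D: 50–10
E beats every other candidate.

E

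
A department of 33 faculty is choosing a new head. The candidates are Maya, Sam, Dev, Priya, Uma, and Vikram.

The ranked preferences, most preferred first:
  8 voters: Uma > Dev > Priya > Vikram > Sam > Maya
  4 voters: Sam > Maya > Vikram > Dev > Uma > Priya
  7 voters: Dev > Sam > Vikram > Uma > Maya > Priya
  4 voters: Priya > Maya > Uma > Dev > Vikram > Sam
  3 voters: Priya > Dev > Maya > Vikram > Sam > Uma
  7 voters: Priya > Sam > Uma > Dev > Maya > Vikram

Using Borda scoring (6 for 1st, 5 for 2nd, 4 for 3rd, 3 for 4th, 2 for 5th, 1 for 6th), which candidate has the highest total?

Maya: 8×1 + 4×5 + 7×2 + 4×5 + 3×4 + 7×2 = 88
Sam: 8×2 + 4×6 + 7×5 + 4×1 + 3×2 + 7×5 = 120
Dev: 8×5 + 4×3 + 7×6 + 4×3 + 3×5 + 7×3 = 142
Priya: 8×4 + 4×1 + 7×1 + 4×6 + 3×6 + 7×6 = 127
Uma: 8×6 + 4×2 + 7×3 + 4×4 + 3×1 + 7×4 = 124
Vikram: 8×3 + 4×4 + 7×4 + 4×2 + 3×3 + 7×1 = 92

Dev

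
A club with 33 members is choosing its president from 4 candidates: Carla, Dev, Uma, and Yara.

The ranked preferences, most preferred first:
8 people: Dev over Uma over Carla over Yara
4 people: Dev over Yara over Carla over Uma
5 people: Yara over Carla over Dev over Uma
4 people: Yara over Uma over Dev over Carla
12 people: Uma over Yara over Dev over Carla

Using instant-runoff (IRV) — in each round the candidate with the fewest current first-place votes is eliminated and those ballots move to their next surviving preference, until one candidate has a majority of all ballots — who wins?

Round 1: Carla 0, Dev 12, Uma 12, Yara 9. Carla eliminated.
Round 2: Dev 12, Uma 12, Yara 9. Yara eliminated.
Round 3: Dev 17, Uma 16. Dev has a majority (≥17).

Dev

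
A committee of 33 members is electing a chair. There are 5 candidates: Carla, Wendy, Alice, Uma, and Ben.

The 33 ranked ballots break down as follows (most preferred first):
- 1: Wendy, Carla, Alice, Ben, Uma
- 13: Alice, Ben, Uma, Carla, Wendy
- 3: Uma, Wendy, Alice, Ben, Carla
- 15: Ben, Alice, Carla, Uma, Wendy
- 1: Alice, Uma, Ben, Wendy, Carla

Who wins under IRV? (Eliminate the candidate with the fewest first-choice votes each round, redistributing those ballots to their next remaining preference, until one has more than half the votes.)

Round 1: Carla 0, Wendy 1, Alice 14, Uma 3, Ben 15. Carla eliminated.
Round 2: Wendy 1, Alice 14, Uma 3, Ben 15. Wendy eliminated.
Round 3: Alice 15, Uma 3, Ben 15. Uma eliminated.
Round 4: Alice 18, Ben 15. Alice has a majority (≥17).

Alice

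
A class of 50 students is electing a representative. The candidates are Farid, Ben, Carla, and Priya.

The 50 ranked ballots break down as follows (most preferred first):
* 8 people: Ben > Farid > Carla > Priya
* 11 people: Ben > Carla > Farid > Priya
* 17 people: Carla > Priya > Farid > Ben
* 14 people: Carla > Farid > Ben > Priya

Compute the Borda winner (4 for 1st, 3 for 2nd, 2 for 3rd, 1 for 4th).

Carla

Farid: 8×3 + 11×2 + 17×2 + 14×3 = 122
Ben: 8×4 + 11×4 + 17×1 + 14×2 = 121
Carla: 8×2 + 11×3 + 17×4 + 14×4 = 173
Priya: 8×1 + 11×1 + 17×3 + 14×1 = 84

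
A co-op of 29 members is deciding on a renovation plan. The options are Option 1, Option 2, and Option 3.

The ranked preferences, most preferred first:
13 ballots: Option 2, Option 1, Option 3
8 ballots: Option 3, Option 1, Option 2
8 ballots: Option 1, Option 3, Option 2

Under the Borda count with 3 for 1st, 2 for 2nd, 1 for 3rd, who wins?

Option 1: 13×2 + 8×2 + 8×3 = 66
Option 2: 13×3 + 8×1 + 8×1 = 55
Option 3: 13×1 + 8×3 + 8×2 = 53

Option 1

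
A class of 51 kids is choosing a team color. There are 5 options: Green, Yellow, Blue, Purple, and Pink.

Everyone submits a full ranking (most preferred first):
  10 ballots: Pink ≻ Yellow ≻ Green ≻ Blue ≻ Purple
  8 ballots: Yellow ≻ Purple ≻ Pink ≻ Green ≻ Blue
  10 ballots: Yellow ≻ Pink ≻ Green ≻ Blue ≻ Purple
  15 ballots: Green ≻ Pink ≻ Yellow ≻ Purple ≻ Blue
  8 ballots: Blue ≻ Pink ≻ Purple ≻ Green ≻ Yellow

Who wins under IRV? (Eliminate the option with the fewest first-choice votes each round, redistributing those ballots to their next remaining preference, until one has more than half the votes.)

Round 1: Green 15, Yellow 18, Blue 8, Purple 0, Pink 10. Purple eliminated.
Round 2: Green 15, Yellow 18, Blue 8, Pink 10. Blue eliminated.
Round 3: Green 15, Yellow 18, Pink 18. Green eliminated.
Round 4: Yellow 18, Pink 33. Pink has a majority (≥26).

Pink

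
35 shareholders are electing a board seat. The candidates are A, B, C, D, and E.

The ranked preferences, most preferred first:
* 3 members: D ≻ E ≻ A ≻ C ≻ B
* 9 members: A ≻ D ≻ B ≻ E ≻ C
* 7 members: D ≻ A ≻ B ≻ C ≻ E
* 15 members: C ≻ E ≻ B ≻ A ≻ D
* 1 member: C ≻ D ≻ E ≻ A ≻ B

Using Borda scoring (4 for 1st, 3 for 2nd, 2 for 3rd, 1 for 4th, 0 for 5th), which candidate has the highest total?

A: 3×2 + 9×4 + 7×3 + 15×1 + 1×1 = 79
B: 3×0 + 9×2 + 7×2 + 15×2 + 1×0 = 62
C: 3×1 + 9×0 + 7×1 + 15×4 + 1×4 = 74
D: 3×4 + 9×3 + 7×4 + 15×0 + 1×3 = 70
E: 3×3 + 9×1 + 7×0 + 15×3 + 1×2 = 65

A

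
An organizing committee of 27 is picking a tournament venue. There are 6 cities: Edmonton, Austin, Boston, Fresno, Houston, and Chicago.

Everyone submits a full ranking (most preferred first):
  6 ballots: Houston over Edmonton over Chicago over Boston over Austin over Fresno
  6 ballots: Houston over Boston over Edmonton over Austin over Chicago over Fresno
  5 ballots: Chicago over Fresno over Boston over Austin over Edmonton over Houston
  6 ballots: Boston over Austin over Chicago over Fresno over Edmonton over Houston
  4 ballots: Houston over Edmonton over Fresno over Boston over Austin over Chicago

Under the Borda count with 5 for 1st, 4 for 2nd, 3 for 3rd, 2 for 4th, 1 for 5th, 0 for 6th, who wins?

Edmonton: 6×4 + 6×3 + 5×1 + 6×1 + 4×4 = 69
Austin: 6×1 + 6×2 + 5×2 + 6×4 + 4×1 = 56
Boston: 6×2 + 6×4 + 5×3 + 6×5 + 4×2 = 89
Fresno: 6×0 + 6×0 + 5×4 + 6×2 + 4×3 = 44
Houston: 6×5 + 6×5 + 5×0 + 6×0 + 4×5 = 80
Chicago: 6×3 + 6×1 + 5×5 + 6×3 + 4×0 = 67

Boston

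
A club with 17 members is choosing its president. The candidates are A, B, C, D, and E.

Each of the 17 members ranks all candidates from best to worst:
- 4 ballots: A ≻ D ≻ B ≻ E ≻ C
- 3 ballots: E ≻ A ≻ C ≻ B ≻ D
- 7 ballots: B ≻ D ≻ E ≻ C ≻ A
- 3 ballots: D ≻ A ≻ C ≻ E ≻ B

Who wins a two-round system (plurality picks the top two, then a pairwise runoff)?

A

Round 1 first-place votes: A 4, B 7, C 0, D 3, E 3. B and A advance.
Runoff: B is ranked above A on 7 ballots, A above B on 10.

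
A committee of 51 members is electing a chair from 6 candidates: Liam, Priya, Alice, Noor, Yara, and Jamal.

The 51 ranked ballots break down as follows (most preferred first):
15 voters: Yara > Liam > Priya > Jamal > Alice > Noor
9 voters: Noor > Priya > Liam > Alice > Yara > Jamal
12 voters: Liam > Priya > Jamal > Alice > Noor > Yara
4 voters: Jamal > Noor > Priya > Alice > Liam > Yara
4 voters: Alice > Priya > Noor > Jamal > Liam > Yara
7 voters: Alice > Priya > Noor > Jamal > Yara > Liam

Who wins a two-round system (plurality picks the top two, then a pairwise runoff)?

Liam

Round 1 first-place votes: Liam 12, Priya 0, Alice 11, Noor 9, Yara 15, Jamal 4. Yara and Liam advance.
Runoff: Yara is ranked above Liam on 22 ballots, Liam above Yara on 29.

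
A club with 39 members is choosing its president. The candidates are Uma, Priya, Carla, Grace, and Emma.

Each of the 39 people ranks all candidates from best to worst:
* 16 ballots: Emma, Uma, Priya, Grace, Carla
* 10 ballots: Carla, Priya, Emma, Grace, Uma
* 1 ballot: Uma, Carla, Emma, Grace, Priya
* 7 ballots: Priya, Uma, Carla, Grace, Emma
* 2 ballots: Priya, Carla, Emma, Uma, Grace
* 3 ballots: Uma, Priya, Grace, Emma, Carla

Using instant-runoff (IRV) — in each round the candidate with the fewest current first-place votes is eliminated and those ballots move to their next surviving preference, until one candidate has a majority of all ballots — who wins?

Priya

Round 1: Uma 4, Priya 9, Carla 10, Grace 0, Emma 16. Grace eliminated.
Round 2: Uma 4, Priya 9, Carla 10, Emma 16. Uma eliminated.
Round 3: Priya 12, Carla 11, Emma 16. Carla eliminated.
Round 4: Priya 22, Emma 17. Priya has a majority (≥20).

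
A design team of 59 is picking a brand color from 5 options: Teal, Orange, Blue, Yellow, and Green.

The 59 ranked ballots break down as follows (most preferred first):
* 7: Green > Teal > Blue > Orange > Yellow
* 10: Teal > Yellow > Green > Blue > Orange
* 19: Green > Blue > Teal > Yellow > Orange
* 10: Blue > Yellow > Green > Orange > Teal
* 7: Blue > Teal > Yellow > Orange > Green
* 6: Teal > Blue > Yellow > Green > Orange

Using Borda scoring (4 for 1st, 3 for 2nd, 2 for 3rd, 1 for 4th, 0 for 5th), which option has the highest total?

Teal: 7×3 + 10×4 + 19×2 + 10×0 + 7×3 + 6×4 = 144
Orange: 7×1 + 10×0 + 19×0 + 10×1 + 7×1 + 6×0 = 24
Blue: 7×2 + 10×1 + 19×3 + 10×4 + 7×4 + 6×3 = 167
Yellow: 7×0 + 10×3 + 19×1 + 10×3 + 7×2 + 6×2 = 105
Green: 7×4 + 10×2 + 19×4 + 10×2 + 7×0 + 6×1 = 150

Blue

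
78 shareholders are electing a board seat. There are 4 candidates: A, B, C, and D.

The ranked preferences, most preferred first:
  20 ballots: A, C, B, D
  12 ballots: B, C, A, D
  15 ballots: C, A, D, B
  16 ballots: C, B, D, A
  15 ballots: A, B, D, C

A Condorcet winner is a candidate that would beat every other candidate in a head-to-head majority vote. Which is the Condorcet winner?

C vs A: 43–35
C vs B: 51–27
C vs D: 63–15
C beats every other candidate.

C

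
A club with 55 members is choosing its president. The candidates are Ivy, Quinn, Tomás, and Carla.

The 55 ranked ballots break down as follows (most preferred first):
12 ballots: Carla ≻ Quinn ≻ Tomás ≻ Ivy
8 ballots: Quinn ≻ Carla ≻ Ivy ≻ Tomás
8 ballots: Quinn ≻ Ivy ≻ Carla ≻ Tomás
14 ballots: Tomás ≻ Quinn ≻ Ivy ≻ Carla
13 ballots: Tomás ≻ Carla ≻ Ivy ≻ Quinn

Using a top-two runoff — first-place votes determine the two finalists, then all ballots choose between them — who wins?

Round 1 first-place votes: Ivy 0, Quinn 16, Tomás 27, Carla 12. Tomás and Quinn advance.
Runoff: Tomás is ranked above Quinn on 27 ballots, Quinn above Tomás on 28.

Quinn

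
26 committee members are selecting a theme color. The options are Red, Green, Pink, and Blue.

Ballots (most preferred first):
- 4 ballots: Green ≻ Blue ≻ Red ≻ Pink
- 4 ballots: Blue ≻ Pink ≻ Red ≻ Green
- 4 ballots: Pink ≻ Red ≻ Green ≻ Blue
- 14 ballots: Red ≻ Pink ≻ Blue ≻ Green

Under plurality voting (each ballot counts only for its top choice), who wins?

Red

First-place votes: Red 14, Green 4, Pink 4, Blue 4.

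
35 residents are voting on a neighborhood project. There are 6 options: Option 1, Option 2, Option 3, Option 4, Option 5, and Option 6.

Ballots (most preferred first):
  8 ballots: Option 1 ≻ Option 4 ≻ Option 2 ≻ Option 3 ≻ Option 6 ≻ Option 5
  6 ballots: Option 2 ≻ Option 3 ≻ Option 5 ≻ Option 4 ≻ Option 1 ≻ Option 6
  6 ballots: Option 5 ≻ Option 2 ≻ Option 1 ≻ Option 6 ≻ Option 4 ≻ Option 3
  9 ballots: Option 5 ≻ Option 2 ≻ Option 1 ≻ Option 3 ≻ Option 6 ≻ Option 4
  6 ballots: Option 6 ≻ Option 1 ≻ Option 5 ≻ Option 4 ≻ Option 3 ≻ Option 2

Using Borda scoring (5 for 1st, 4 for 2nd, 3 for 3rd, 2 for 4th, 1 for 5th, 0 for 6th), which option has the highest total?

Option 1

Option 1: 8×5 + 6×1 + 6×3 + 9×3 + 6×4 = 115
Option 2: 8×3 + 6×5 + 6×4 + 9×4 + 6×0 = 114
Option 3: 8×2 + 6×4 + 6×0 + 9×2 + 6×1 = 64
Option 4: 8×4 + 6×2 + 6×1 + 9×0 + 6×2 = 62
Option 5: 8×0 + 6×3 + 6×5 + 9×5 + 6×3 = 111
Option 6: 8×1 + 6×0 + 6×2 + 9×1 + 6×5 = 59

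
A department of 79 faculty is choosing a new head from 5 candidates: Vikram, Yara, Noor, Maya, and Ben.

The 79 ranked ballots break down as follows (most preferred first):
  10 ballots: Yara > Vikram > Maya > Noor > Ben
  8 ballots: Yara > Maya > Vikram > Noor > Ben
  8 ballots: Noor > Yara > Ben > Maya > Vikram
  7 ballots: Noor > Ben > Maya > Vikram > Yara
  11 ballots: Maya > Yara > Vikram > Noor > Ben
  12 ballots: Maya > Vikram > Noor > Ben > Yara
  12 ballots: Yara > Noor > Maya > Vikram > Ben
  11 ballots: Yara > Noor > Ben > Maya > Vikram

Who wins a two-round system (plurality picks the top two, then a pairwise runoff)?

Yara

Round 1 first-place votes: Vikram 0, Yara 41, Noor 15, Maya 23, Ben 0. Yara and Maya advance.
Runoff: Yara is ranked above Maya on 49 ballots, Maya above Yara on 30.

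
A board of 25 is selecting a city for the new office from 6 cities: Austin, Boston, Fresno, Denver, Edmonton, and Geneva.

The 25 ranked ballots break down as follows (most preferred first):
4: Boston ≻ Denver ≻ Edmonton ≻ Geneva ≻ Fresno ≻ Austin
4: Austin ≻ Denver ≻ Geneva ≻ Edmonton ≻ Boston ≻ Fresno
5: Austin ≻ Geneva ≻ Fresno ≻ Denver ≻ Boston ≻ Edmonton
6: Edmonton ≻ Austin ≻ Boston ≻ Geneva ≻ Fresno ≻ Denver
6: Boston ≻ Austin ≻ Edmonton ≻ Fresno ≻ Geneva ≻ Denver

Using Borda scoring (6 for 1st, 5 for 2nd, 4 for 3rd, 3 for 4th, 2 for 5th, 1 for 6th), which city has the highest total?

Austin

Austin: 4×1 + 4×6 + 5×6 + 6×5 + 6×5 = 118
Boston: 4×6 + 4×2 + 5×2 + 6×4 + 6×6 = 102
Fresno: 4×2 + 4×1 + 5×4 + 6×2 + 6×3 = 62
Denver: 4×5 + 4×5 + 5×3 + 6×1 + 6×1 = 67
Edmonton: 4×4 + 4×3 + 5×1 + 6×6 + 6×4 = 93
Geneva: 4×3 + 4×4 + 5×5 + 6×3 + 6×2 = 83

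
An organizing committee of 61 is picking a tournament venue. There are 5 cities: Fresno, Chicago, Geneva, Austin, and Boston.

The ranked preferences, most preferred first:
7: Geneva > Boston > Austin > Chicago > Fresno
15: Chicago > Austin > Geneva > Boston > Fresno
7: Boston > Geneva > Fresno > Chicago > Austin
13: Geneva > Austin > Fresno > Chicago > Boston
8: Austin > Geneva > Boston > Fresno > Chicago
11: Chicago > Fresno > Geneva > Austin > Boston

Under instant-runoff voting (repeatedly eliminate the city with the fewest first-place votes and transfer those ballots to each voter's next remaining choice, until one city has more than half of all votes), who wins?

Geneva

Round 1: Fresno 0, Chicago 26, Geneva 20, Austin 8, Boston 7. Fresno eliminated.
Round 2: Chicago 26, Geneva 20, Austin 8, Boston 7. Boston eliminated.
Round 3: Chicago 26, Geneva 27, Austin 8. Austin eliminated.
Round 4: Chicago 26, Geneva 35. Geneva has a majority (≥31).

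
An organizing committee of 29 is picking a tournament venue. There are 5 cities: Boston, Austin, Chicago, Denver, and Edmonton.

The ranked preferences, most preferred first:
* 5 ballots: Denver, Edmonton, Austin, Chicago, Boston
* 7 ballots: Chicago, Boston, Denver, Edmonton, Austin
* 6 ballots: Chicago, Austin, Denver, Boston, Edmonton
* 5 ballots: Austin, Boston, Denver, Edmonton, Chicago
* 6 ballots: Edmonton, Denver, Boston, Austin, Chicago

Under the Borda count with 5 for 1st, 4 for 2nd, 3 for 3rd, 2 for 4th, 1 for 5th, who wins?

Denver

Boston: 5×1 + 7×4 + 6×2 + 5×4 + 6×3 = 83
Austin: 5×3 + 7×1 + 6×4 + 5×5 + 6×2 = 83
Chicago: 5×2 + 7×5 + 6×5 + 5×1 + 6×1 = 86
Denver: 5×5 + 7×3 + 6×3 + 5×3 + 6×4 = 103
Edmonton: 5×4 + 7×2 + 6×1 + 5×2 + 6×5 = 80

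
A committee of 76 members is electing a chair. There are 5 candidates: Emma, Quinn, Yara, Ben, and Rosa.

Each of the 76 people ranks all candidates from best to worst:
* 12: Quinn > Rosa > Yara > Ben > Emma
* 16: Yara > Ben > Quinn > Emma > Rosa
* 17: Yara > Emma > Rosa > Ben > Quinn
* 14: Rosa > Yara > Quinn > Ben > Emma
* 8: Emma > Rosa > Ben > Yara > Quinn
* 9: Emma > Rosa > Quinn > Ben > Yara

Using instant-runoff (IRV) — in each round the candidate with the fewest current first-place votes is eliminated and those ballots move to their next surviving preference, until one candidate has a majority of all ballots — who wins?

Rosa

Round 1: Emma 17, Quinn 12, Yara 33, Ben 0, Rosa 14. Ben eliminated.
Round 2: Emma 17, Quinn 12, Yara 33, Rosa 14. Quinn eliminated.
Round 3: Emma 17, Yara 33, Rosa 26. Emma eliminated.
Round 4: Yara 33, Rosa 43. Rosa has a majority (≥39).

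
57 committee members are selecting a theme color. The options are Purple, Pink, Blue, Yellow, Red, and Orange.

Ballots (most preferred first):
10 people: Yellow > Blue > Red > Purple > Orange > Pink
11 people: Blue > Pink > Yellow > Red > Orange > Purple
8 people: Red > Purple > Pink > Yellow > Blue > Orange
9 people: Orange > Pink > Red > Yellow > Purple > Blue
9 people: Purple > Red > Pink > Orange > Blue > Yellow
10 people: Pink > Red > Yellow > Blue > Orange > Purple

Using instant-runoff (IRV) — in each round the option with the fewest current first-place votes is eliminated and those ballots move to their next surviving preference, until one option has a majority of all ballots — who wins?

Round 1: Purple 9, Pink 10, Blue 11, Yellow 10, Red 8, Orange 9. Red eliminated.
Round 2: Purple 17, Pink 10, Blue 11, Yellow 10, Orange 9. Orange eliminated.
Round 3: Purple 17, Pink 19, Blue 11, Yellow 10. Yellow eliminated.
Round 4: Purple 17, Pink 19, Blue 21. Purple eliminated.
Round 5: Pink 36, Blue 21. Pink has a majority (≥29).

Pink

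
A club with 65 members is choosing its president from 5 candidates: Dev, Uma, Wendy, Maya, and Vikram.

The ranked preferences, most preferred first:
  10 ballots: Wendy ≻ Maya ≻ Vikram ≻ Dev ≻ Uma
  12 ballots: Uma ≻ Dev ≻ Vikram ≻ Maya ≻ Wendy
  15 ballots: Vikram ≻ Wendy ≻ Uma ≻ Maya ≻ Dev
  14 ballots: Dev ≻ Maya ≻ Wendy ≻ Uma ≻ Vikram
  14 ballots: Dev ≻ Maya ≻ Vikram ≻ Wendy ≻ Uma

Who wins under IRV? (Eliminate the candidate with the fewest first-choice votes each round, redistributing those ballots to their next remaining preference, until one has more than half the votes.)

Dev

Round 1: Dev 28, Uma 12, Wendy 10, Maya 0, Vikram 15. Maya eliminated.
Round 2: Dev 28, Uma 12, Wendy 10, Vikram 15. Wendy eliminated.
Round 3: Dev 28, Uma 12, Vikram 25. Uma eliminated.
Round 4: Dev 40, Vikram 25. Dev has a majority (≥33).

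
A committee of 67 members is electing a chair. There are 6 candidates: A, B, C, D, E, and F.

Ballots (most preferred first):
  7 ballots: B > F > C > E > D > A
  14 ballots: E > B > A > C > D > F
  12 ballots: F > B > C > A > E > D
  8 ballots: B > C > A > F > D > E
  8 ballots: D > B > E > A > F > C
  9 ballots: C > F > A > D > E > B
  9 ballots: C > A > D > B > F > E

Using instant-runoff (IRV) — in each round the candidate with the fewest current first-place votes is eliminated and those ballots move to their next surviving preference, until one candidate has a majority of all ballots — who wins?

Round 1: A 0, B 15, C 18, D 8, E 14, F 12. A eliminated.
Round 2: B 15, C 18, D 8, E 14, F 12. D eliminated.
Round 3: B 23, C 18, E 14, F 12. F eliminated.
Round 4: B 35, C 18, E 14. B has a majority (≥34).

B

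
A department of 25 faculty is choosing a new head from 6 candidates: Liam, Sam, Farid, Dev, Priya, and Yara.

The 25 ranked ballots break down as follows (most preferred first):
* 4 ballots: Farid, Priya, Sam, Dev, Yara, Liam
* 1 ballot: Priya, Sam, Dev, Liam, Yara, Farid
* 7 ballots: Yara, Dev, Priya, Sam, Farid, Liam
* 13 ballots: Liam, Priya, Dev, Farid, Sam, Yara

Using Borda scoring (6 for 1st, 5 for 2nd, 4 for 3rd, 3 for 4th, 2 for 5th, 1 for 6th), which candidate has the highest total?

Liam: 4×1 + 1×3 + 7×1 + 13×6 = 92
Sam: 4×4 + 1×5 + 7×3 + 13×2 = 68
Farid: 4×6 + 1×1 + 7×2 + 13×3 = 78
Dev: 4×3 + 1×4 + 7×5 + 13×4 = 103
Priya: 4×5 + 1×6 + 7×4 + 13×5 = 119
Yara: 4×2 + 1×2 + 7×6 + 13×1 = 65

Priya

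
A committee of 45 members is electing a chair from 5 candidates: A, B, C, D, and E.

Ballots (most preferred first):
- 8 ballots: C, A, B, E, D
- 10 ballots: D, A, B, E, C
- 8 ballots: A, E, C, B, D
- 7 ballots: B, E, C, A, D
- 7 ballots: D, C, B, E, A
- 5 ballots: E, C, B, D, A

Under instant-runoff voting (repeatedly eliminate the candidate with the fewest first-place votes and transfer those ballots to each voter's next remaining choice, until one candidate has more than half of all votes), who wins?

Round 1: A 8, B 7, C 8, D 17, E 5. E eliminated.
Round 2: A 8, B 7, C 13, D 17. B eliminated.
Round 3: A 8, C 20, D 17. A eliminated.
Round 4: C 28, D 17. C has a majority (≥23).

C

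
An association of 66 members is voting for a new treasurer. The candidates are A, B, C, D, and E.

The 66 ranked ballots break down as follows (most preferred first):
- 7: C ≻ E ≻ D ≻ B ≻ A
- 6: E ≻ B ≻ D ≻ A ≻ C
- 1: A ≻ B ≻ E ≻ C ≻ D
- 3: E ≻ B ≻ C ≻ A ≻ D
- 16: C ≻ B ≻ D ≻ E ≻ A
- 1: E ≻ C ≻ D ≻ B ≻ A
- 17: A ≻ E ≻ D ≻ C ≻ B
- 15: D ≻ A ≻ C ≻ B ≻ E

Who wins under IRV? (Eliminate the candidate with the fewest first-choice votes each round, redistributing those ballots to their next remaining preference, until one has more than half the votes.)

Round 1: A 18, B 0, C 23, D 15, E 10. B eliminated.
Round 2: A 18, C 23, D 15, E 10. E eliminated.
Round 3: A 18, C 27, D 21. A eliminated.
Round 4: C 28, D 38. D has a majority (≥34).

D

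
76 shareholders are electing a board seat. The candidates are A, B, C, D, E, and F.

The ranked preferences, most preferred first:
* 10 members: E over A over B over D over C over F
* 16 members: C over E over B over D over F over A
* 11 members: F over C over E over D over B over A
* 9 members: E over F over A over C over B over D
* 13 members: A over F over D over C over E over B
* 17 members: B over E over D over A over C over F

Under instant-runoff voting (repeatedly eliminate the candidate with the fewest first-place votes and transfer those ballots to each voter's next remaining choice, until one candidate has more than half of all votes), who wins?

C

Round 1: A 13, B 17, C 16, D 0, E 19, F 11. D eliminated.
Round 2: A 13, B 17, C 16, E 19, F 11. F eliminated.
Round 3: A 13, B 17, C 27, E 19. A eliminated.
Round 4: B 17, C 40, E 19. C has a majority (≥39).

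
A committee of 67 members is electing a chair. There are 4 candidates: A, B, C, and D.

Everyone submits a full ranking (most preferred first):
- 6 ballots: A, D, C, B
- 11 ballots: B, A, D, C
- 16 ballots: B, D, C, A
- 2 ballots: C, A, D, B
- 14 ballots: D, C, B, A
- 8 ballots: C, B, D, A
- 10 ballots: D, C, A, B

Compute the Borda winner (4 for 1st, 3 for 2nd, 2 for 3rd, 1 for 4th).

A: 6×4 + 11×3 + 16×1 + 2×3 + 14×1 + 8×1 + 10×2 = 121
B: 6×1 + 11×4 + 16×4 + 2×1 + 14×2 + 8×3 + 10×1 = 178
C: 6×2 + 11×1 + 16×2 + 2×4 + 14×3 + 8×4 + 10×3 = 167
D: 6×3 + 11×2 + 16×3 + 2×2 + 14×4 + 8×2 + 10×4 = 204

D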